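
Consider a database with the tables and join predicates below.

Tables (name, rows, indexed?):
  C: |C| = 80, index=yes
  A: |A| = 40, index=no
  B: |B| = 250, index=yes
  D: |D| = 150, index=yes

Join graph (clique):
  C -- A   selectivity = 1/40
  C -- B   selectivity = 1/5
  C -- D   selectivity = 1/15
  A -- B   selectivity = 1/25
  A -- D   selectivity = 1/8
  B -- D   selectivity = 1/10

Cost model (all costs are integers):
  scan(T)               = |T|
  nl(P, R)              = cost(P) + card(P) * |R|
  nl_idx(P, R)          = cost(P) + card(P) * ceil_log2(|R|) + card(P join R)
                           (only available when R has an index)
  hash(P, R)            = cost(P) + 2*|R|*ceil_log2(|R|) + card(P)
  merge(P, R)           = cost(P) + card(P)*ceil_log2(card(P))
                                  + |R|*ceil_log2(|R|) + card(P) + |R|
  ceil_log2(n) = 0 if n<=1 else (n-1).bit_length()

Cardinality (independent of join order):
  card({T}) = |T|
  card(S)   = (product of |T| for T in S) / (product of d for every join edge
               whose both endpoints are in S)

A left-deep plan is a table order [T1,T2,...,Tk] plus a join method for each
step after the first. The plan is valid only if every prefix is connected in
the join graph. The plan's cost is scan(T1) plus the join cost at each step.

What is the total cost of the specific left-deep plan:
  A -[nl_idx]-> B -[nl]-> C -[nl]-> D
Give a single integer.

56760

step 1: scan A: cost=40, card=40
step 2: join B via nl_idx
    card(P join B) = 40*250/(25) = 400
    cost = 40 + 40*8 + 400 = 760
step 3: join C via nl
    card(P join C) = 400*80/(40*5) = 160
    cost = 760 + 400*80 = 32760
step 4: join D via nl
    card(P join D) = 160*150/(15*8*10) = 20
    cost = 32760 + 160*150 = 56760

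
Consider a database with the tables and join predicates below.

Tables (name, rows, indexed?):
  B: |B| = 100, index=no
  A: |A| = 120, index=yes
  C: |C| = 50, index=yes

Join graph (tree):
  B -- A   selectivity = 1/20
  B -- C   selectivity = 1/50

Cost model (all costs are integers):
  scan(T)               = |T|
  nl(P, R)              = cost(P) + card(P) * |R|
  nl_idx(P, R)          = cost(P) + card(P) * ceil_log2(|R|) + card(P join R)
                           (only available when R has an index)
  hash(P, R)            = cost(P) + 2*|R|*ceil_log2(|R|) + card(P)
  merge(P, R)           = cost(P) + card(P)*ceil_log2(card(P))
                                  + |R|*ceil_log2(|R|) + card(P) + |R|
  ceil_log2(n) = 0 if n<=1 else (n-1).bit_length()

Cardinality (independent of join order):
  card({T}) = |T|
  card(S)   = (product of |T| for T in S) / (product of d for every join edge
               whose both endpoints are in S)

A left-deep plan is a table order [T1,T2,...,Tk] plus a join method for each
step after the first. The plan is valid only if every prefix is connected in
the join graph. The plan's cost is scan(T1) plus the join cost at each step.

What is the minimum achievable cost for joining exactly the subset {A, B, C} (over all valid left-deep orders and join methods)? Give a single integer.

2100

Selinger DP over subsets of {A,B,C}:
  {B}: scan cost=100, card=100
  {A}: scan cost=120, card=120
  {C}: scan cost=50, card=50
  {AB}: card=600; try (A,nl_idx)→1400, (B,hash)→1640, (A,merge)→1860, (B,merge)→1880, (A,hash)→1880, (A,nl)→12100 …(+1); best=1400 via (A,nl_idx)
  {BC}: card=100; try (C,hash)→800, (C,nl_idx)→800, (B,merge)→1200, (C,merge)→1250, (B,hash)→1500, (B,nl)→5050 …(+1); best=800 via (C,hash)
  {ABC}: card=600; try (A,nl_idx)→2100, (A,merge)→2560, (A,hash)→2580, (C,hash)→2600, (C,nl_idx)→5600, (C,merge)→8350 …(+2); best=2100 via (A,nl_idx)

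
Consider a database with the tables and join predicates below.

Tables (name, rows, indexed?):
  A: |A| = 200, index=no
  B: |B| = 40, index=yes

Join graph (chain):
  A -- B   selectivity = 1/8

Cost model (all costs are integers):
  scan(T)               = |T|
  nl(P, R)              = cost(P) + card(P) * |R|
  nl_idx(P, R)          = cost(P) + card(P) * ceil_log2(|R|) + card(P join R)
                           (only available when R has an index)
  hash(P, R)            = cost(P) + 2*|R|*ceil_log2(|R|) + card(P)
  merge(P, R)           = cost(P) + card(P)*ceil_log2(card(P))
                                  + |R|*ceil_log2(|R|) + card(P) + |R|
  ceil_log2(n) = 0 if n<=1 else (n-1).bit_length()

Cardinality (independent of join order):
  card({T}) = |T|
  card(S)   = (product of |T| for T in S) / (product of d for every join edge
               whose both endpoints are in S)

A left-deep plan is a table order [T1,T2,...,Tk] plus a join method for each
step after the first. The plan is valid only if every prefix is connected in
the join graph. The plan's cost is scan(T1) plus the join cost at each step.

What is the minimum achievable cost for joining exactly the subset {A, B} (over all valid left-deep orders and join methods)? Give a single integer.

880

Selinger DP over subsets of {A,B}:
  {A}: scan cost=200, card=200
  {B}: scan cost=40, card=40
  {AB}: card=1000; try (B,hash)→880, (A,merge)→2120, (B,merge)→2280, (B,nl_idx)→2400, (A,hash)→3280, (A,nl)→8040 …(+1); best=880 via (B,hash)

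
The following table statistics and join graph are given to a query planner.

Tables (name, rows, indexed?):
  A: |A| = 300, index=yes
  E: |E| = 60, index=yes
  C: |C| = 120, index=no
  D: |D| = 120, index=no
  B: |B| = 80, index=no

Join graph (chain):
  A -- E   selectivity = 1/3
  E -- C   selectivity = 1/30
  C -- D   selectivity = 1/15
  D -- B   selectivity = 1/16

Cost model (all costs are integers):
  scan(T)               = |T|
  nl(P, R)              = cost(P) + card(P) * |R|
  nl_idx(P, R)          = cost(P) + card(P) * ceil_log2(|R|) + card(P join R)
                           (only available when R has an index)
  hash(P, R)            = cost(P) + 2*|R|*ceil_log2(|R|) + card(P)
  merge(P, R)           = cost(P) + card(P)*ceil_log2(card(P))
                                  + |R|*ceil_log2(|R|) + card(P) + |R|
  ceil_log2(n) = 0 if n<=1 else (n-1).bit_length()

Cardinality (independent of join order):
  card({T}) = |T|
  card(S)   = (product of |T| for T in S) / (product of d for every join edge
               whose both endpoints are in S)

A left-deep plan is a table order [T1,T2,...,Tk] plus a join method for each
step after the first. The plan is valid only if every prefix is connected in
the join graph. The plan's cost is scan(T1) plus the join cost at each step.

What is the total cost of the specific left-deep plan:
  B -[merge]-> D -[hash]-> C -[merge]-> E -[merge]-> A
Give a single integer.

218580

step 1: scan B: cost=80, card=80
step 2: join D via merge
    card(P join D) = 80*120/(16) = 600
    cost = 80 + 80*7 + 120*7 + 80 + 120 = 1680
step 3: join C via hash
    card(P join C) = 600*120/(15) = 4800
    cost = 1680 + 2*120*7 + 600 = 3960
step 4: join E via merge
    card(P join E) = 4800*60/(30) = 9600
    cost = 3960 + 4800*13 + 60*6 + 4800 + 60 = 71580
step 5: join A via merge
    card(P join A) = 9600*300/(3) = 960000
    cost = 71580 + 9600*14 + 300*9 + 9600 + 300 = 218580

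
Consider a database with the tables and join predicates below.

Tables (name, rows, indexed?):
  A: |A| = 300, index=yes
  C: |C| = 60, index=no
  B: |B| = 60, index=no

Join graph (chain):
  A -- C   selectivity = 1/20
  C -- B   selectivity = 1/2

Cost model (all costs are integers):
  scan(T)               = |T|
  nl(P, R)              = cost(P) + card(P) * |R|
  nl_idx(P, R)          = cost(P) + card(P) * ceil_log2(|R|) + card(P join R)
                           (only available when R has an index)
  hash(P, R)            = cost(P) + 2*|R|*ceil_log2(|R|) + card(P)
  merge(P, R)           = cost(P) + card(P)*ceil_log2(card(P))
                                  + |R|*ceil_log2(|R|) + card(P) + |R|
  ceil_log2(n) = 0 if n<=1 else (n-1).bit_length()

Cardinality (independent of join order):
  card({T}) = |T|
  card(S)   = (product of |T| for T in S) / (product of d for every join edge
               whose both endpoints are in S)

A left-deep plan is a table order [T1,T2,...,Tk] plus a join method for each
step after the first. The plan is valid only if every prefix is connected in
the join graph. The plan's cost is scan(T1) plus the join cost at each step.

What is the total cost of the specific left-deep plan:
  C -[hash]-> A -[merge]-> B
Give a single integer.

15840

step 1: scan C: cost=60, card=60
step 2: join A via hash
    card(P join A) = 60*300/(20) = 900
    cost = 60 + 2*300*9 + 60 = 5520
step 3: join B via merge
    card(P join B) = 900*60/(2) = 27000
    cost = 5520 + 900*10 + 60*6 + 900 + 60 = 15840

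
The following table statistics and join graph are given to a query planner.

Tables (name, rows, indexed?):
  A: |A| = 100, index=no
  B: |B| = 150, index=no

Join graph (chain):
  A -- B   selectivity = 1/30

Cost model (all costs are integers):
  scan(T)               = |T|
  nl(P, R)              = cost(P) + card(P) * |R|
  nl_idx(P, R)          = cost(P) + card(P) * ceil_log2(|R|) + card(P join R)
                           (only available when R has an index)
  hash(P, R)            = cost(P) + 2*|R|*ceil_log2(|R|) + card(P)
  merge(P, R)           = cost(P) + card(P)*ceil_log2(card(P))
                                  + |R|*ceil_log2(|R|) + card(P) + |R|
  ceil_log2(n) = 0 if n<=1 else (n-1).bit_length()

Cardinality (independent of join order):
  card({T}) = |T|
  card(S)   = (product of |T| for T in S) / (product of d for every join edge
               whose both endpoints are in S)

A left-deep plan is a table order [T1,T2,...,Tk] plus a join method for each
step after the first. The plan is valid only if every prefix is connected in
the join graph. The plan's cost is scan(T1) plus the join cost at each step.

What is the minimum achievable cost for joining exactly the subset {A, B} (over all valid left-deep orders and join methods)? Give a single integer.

Selinger DP over subsets of {A,B}:
  {A}: scan cost=100, card=100
  {B}: scan cost=150, card=150
  {AB}: card=500; try (A,hash)→1700, (B,merge)→2250, (A,merge)→2300, (B,hash)→2600, (B,nl)→15100, (A,nl)→15150; best=1700 via (A,hash)

1700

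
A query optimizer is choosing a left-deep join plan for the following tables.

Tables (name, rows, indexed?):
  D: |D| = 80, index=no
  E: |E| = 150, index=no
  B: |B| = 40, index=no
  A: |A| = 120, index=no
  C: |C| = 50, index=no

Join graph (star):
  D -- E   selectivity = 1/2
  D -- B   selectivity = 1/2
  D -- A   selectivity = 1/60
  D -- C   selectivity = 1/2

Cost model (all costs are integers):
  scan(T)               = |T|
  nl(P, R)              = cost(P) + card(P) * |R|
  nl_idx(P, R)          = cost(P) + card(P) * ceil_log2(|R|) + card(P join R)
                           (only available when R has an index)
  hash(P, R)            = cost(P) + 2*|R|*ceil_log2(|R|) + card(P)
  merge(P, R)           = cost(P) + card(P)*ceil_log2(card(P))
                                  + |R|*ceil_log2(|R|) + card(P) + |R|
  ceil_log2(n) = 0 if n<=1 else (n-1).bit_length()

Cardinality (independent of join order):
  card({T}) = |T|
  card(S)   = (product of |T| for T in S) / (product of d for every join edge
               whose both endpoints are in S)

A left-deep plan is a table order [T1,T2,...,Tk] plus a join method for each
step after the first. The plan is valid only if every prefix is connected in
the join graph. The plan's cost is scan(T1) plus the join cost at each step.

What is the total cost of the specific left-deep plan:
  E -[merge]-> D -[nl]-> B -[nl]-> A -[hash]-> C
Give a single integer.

14882740

step 1: scan E: cost=150, card=150
step 2: join D via merge
    card(P join D) = 150*80/(2) = 6000
    cost = 150 + 150*8 + 80*7 + 150 + 80 = 2140
step 3: join B via nl
    card(P join B) = 6000*40/(2) = 120000
    cost = 2140 + 6000*40 = 242140
step 4: join A via nl
    card(P join A) = 120000*120/(60) = 240000
    cost = 242140 + 120000*120 = 14642140
step 5: join C via hash
    card(P join C) = 240000*50/(2) = 6000000
    cost = 14642140 + 2*50*6 + 240000 = 14882740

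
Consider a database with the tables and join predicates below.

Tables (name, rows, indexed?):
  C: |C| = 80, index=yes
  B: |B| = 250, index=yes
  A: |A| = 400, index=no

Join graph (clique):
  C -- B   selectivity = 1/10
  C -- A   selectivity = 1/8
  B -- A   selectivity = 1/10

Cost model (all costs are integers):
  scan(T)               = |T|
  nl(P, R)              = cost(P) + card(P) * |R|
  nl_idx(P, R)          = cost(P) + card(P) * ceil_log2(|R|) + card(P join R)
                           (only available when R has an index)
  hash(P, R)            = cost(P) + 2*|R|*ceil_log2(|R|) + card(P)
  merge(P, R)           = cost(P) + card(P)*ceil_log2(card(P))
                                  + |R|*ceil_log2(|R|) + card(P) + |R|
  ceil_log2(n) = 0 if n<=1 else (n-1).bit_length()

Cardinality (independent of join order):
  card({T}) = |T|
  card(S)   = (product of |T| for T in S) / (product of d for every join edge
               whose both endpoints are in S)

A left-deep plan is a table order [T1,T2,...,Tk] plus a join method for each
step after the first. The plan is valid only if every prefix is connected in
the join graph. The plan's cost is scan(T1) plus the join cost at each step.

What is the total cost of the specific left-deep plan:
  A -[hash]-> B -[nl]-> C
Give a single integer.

step 1: scan A: cost=400, card=400
step 2: join B via hash
    card(P join B) = 400*250/(10) = 10000
    cost = 400 + 2*250*8 + 400 = 4800
step 3: join C via nl
    card(P join C) = 10000*80/(10*8) = 10000
    cost = 4800 + 10000*80 = 804800

804800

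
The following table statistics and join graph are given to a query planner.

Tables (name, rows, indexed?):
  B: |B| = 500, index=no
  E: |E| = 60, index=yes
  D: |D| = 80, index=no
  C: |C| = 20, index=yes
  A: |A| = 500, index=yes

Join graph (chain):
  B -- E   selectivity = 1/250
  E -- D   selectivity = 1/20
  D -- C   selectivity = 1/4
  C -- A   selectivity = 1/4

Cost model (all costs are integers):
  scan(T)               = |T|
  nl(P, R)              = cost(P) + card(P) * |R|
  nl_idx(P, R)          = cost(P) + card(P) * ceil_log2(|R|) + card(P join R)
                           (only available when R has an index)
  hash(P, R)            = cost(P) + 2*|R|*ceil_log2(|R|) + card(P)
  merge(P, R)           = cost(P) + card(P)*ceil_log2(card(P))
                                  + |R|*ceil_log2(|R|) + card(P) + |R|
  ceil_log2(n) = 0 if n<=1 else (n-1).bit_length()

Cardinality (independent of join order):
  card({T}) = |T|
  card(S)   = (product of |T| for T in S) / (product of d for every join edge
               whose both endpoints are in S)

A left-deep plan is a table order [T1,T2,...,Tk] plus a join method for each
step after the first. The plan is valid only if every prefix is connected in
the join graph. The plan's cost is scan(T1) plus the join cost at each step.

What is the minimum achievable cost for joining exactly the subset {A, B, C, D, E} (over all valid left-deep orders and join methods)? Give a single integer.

15040

Selinger DP over subsets of {A,B,C,D,E}:
  {B}: scan cost=500, card=500
  {E}: scan cost=60, card=60
  {D}: scan cost=80, card=80
  {C}: scan cost=20, card=20
  {A}: scan cost=500, card=500
  {BE}: card=120; try (E,hash)→1720, (E,nl_idx)→3620, (B,merge)→5480, (E,merge)→5920, (B,hash)→9120, (B,nl)→30060 …(+1); best=1720 via (E,hash)
  {DE}: card=240; try (E,nl_idx)→800, (E,hash)→880, (D,merge)→1120, (E,merge)→1140, (D,hash)→1240, (D,nl)→4860 …(+1); best=800 via (E,nl_idx)
  {CD}: card=400; try (C,hash)→360, (D,merge)→780, (C,merge)→840, (C,nl_idx)→880, (D,hash)→1160, (D,nl)→1620 …(+1); best=360 via (C,hash)
  {AC}: card=2500; try (C,hash)→1200, (A,nl_idx)→2700, (A,merge)→5140, (C,nl_idx)→5500, (C,merge)→5620, (A,hash)→9040 …(+2); best=1200 via (C,hash)
  {BDE}: card=480; try (D,hash)→2960, (D,merge)→3320, (B,merge)→7960, (B,hash)→10040, (D,nl)→11320, (B,nl)→120800; best=2960 via (D,hash)
  {CDE}: card=1200; try (C,hash)→1240, (E,hash)→1480, (C,merge)→3080, (C,nl_idx)→3200, (E,nl_idx)→3960, (E,merge)→4780 …(+2); best=1240 via (C,hash)
  {ACD}: card=50000; try (D,hash)→4820, (A,merge)→9360, (A,hash)→9760, (D,merge)→34340, (A,nl_idx)→53960, (A,nl)→200360 …(+1); best=4820 via (D,hash)
  {BCDE}: card=2400; try (C,hash)→3640, (C,nl_idx)→7760, (C,merge)→7880, (B,hash)→11440, (C,nl)→12560, (B,merge)→20640 …(+1); best=3640 via (C,hash)
  {ACDE}: card=150000; try (A,hash)→11440, (A,merge)→20640, (E,hash)→55540, (A,nl_idx)→162040, (E,nl_idx)→454820, (A,nl)→601240 …(+2); best=11440 via (A,hash)
  {ABCDE}: card=300000; try (A,hash)→15040, (A,merge)→39840, (B,hash)→170440, (A,nl_idx)→325240, (A,nl)→1203640, (B,merge)→2866440 …(+1); best=15040 via (A,hash)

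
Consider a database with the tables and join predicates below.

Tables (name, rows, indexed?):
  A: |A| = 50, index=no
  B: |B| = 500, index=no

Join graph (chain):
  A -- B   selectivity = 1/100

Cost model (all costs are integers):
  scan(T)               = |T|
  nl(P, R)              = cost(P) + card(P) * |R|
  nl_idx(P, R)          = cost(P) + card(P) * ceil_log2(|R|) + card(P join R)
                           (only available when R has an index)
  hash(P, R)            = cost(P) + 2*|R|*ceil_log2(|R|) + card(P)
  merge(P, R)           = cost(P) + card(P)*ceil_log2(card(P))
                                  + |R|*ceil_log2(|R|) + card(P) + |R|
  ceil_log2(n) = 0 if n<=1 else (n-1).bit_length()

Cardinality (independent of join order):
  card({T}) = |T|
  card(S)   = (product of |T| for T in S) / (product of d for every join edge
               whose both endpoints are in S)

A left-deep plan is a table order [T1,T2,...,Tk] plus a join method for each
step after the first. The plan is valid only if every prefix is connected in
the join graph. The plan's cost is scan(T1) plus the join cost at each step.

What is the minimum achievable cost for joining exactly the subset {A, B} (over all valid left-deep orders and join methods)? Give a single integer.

1600

Selinger DP over subsets of {A,B}:
  {A}: scan cost=50, card=50
  {B}: scan cost=500, card=500
  {AB}: card=250; try (A,hash)→1600, (B,merge)→5400, (A,merge)→5850, (B,hash)→9100, (B,nl)→25050, (A,nl)→25500; best=1600 via (A,hash)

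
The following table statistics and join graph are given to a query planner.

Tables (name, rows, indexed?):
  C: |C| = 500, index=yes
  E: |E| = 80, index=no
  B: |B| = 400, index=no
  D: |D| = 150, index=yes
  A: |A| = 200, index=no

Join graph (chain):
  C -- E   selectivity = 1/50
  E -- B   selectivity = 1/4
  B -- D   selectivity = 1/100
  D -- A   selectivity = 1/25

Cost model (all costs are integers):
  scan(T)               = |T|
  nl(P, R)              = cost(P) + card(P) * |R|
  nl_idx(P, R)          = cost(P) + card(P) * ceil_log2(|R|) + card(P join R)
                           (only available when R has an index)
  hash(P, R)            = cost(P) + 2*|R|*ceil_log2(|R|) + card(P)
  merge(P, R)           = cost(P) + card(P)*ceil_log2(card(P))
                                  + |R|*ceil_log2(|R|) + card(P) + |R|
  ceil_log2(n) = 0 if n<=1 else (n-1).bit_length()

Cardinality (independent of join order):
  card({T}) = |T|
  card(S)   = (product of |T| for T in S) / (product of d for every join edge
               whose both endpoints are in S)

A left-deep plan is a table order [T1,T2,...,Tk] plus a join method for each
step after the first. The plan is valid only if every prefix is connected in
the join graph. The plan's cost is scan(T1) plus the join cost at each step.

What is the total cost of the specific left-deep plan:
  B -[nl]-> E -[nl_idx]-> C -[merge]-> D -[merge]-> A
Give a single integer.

3787550

step 1: scan B: cost=400, card=400
step 2: join E via nl
    card(P join E) = 400*80/(4) = 8000
    cost = 400 + 400*80 = 32400
step 3: join C via nl_idx
    card(P join C) = 8000*500/(50) = 80000
    cost = 32400 + 8000*9 + 80000 = 184400
step 4: join D via merge
    card(P join D) = 80000*150/(100) = 120000
    cost = 184400 + 80000*17 + 150*8 + 80000 + 150 = 1625750
step 5: join A via merge
    card(P join A) = 120000*200/(25) = 960000
    cost = 1625750 + 120000*17 + 200*8 + 120000 + 200 = 3787550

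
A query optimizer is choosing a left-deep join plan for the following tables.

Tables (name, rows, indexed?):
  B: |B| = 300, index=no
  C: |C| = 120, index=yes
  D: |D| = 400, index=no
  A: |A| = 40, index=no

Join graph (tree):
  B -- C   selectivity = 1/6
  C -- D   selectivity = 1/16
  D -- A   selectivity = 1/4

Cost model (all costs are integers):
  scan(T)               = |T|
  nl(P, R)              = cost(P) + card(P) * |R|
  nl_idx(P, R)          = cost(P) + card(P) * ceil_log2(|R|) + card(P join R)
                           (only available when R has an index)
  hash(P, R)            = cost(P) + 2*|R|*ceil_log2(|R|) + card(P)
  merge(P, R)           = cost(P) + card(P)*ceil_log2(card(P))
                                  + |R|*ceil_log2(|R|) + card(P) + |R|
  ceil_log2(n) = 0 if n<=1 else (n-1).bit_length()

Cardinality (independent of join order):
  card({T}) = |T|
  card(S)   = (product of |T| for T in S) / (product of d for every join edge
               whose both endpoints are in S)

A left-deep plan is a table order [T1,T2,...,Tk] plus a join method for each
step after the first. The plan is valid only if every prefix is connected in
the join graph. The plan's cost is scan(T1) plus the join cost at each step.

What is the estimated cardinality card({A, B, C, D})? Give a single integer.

Tables in S: A(40), B(300), C(120), D(400)
Edges inside S: B-C(d=6), C-D(d=16), D-A(d=4)
numerator = 40 * 300 * 120 * 400 = 576000000
denominator = 6 * 16 * 4 = 384
card(S) = 576000000 / 384 = 1500000

1500000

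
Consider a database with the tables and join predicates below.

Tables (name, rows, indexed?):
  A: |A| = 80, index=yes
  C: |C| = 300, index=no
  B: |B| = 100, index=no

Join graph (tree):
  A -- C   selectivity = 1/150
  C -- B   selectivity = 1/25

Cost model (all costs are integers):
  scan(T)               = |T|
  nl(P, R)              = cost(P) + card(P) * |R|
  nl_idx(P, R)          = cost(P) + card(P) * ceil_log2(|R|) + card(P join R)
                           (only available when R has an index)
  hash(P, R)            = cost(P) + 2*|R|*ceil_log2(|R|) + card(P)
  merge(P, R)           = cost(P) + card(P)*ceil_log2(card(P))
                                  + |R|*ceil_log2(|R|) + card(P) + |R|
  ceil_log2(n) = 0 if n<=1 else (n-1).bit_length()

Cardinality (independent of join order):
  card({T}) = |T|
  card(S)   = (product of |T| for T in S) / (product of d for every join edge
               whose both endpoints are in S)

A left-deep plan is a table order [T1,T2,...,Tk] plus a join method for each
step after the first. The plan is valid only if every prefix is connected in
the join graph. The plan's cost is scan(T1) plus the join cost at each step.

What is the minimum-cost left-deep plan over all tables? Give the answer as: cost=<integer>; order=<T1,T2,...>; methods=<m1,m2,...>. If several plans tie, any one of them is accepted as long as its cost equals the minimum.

cost=3280; order=C,A,B; methods=hash,hash

Selinger DP (subsets sized 1..n):
  {A}: scan cost=80, card=80
  {C}: scan cost=300, card=300
  {B}: scan cost=100, card=100
  {AC}: card=160; try (A,hash)→1720, (A,nl_idx)→2560, (C,merge)→3720, (A,merge)→3940, (C,hash)→5560, (C,nl)→24080 …(+1); best=1720 via (A,hash)
  {BC}: card=1200; try (B,hash)→2000, (C,merge)→3900, (B,merge)→4100, (C,hash)→5600, (C,nl)→30100, (B,nl)→30300; best=2000 via (B,hash)
  {ABC}: card=640; try (B,hash)→3280, (B,merge)→3960, (A,hash)→4320, (A,nl_idx)→11040, (A,merge)→17040, (B,nl)→17720 …(+1); best=3280 via (B,hash)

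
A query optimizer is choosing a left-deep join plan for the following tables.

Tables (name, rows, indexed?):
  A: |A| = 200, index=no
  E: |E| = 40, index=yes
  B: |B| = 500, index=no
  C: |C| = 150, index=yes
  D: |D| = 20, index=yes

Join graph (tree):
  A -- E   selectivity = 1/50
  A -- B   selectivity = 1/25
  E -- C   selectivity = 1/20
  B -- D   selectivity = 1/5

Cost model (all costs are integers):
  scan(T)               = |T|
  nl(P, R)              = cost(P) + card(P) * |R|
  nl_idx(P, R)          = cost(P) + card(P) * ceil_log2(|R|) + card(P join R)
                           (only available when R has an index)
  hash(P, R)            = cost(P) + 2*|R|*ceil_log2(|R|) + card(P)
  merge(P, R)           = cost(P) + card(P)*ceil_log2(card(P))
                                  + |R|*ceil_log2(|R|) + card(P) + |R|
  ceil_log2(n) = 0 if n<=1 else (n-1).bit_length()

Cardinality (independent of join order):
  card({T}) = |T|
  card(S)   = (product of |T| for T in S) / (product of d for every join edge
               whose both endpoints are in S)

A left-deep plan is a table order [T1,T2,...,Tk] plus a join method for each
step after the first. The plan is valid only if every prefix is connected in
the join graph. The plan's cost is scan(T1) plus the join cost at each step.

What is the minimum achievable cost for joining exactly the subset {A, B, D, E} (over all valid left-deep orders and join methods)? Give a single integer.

Selinger DP over subsets of {A,B,D,E}:
  {A}: scan cost=200, card=200
  {E}: scan cost=40, card=40
  {B}: scan cost=500, card=500
  {D}: scan cost=20, card=20
  {AE}: card=160; try (E,hash)→880, (E,nl_idx)→1560, (A,merge)→2120, (E,merge)→2280, (A,hash)→3280, (A,nl)→8040 …(+1); best=880 via (E,hash)
  {AB}: card=4000; try (A,hash)→4200, (B,merge)→7000, (A,merge)→7300, (B,hash)→9400, (B,nl)→100200, (A,nl)→100500; best=4200 via (A,hash)
  {BD}: card=2000; try (D,hash)→1200, (D,nl_idx)→5000, (B,merge)→5140, (D,merge)→5620, (B,hash)→9040, (B,nl)→10020 …(+1); best=1200 via (D,hash)
  {ABE}: card=3200; try (B,merge)→7320, (E,hash)→8680, (B,hash)→10040, (E,nl_idx)→31400, (E,merge)→56480, (B,nl)→80880 …(+1); best=7320 via (B,merge)
  {ABD}: card=16000; try (A,hash)→6400, (D,hash)→8400, (A,merge)→27000, (D,nl_idx)→40200, (D,merge)→56320, (D,nl)→84200 …(+1); best=6400 via (A,hash)
  {ABDE}: card=12800; try (D,hash)→10720, (E,hash)→22880, (D,nl_idx)→36120, (D,merge)→49040, (D,nl)→71320, (E,nl_idx)→115200 …(+2); best=10720 via (D,hash)

10720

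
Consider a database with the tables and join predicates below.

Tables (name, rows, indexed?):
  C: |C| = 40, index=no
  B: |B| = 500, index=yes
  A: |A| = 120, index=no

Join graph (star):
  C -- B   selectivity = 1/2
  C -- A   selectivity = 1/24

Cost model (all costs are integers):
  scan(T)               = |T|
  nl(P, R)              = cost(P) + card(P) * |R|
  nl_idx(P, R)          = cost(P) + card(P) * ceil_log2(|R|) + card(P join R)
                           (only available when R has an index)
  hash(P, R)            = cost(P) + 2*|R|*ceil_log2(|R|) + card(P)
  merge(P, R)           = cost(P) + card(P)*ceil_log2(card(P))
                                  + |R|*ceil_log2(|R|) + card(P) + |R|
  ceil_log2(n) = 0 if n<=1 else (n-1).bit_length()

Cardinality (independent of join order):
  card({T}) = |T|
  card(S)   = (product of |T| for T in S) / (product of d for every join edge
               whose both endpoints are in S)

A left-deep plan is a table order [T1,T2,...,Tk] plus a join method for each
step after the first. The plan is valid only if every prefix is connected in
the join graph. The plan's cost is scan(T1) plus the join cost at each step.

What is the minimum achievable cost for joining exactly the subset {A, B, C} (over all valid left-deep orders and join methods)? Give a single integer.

7520

Selinger DP over subsets of {A,B,C}:
  {C}: scan cost=40, card=40
  {B}: scan cost=500, card=500
  {A}: scan cost=120, card=120
  {BC}: card=10000; try (C,hash)→1480, (B,merge)→5320, (C,merge)→5780, (B,hash)→9080, (B,nl_idx)→10400, (B,nl)→20040 …(+1); best=1480 via (C,hash)
  {AC}: card=200; try (C,hash)→720, (A,merge)→1280, (C,merge)→1360, (A,hash)→1760, (A,nl)→4840, (C,nl)→4920; best=720 via (C,hash)
  {ABC}: card=50000; try (B,merge)→7520, (B,hash)→9920, (A,hash)→13160, (B,nl_idx)→52520, (B,nl)→100720, (A,merge)→152440 …(+1); best=7520 via (B,merge)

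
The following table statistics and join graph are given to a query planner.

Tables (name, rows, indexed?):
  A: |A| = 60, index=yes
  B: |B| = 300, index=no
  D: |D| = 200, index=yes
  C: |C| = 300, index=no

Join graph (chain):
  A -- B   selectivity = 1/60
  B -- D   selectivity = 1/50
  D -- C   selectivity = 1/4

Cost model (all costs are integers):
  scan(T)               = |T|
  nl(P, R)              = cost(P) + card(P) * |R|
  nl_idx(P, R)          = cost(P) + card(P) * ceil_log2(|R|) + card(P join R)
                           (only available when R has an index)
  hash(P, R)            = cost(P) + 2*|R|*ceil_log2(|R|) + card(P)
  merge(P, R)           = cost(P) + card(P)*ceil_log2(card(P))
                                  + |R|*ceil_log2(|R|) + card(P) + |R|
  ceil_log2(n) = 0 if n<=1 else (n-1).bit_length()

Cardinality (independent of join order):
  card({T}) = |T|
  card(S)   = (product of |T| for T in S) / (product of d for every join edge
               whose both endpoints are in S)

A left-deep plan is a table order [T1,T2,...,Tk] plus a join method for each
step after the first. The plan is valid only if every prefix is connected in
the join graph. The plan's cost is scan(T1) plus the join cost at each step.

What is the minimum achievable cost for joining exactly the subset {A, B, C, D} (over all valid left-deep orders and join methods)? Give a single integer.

Selinger DP over subsets of {A,B,C,D}:
  {A}: scan cost=60, card=60
  {B}: scan cost=300, card=300
  {D}: scan cost=200, card=200
  {C}: scan cost=300, card=300
  {AB}: card=300; try (A,hash)→1320, (A,nl_idx)→2400, (B,merge)→3480, (A,merge)→3720, (B,hash)→5520, (B,nl)→18060 …(+1); best=1320 via (A,hash)
  {BD}: card=1200; try (D,hash)→3800, (D,nl_idx)→3900, (B,merge)→5000, (D,merge)→5100, (B,hash)→5800, (B,nl)→60200 …(+1); best=3800 via (D,hash)
  {CD}: card=15000; try (D,hash)→3800, (C,merge)→5000, (D,merge)→5100, (C,hash)→5800, (D,nl_idx)→17700, (C,nl)→60200 …(+1); best=3800 via (D,hash)
  {ABD}: card=1200; try (D,hash)→4820, (D,nl_idx)→4920, (A,hash)→5720, (D,merge)→6120, (A,nl_idx)→12200, (A,merge)→18620 …(+2); best=4820 via (D,hash)
  {BCD}: card=90000; try (C,hash)→10400, (C,merge)→21200, (B,hash)→24200, (B,merge)→231800, (C,nl)→363800, (B,nl)→4503800; best=10400 via (C,hash)
  {ABCD}: card=90000; try (C,hash)→11420, (C,merge)→22220, (A,hash)→101120, (C,nl)→364820, (A,nl_idx)→640400, (A,merge)→1630820 …(+1); best=11420 via (C,hash)

11420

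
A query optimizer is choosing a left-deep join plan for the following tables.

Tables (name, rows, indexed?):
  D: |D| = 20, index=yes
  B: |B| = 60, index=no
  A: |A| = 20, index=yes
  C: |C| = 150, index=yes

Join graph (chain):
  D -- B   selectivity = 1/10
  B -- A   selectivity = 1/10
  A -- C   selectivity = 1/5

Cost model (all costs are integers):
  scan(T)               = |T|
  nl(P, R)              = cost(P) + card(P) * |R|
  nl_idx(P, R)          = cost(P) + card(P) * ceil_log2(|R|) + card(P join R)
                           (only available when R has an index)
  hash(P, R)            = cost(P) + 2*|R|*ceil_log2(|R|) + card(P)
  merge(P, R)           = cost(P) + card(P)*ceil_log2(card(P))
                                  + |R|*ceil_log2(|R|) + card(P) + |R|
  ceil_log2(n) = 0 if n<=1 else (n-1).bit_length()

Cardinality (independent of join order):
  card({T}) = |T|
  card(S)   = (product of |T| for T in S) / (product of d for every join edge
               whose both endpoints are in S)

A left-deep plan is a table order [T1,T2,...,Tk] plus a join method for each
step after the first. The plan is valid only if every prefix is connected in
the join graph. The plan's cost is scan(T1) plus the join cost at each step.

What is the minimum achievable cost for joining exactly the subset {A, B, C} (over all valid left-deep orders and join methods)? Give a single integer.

Selinger DP over subsets of {A,B,C}:
  {B}: scan cost=60, card=60
  {A}: scan cost=20, card=20
  {C}: scan cost=150, card=150
  {AB}: card=120; try (A,hash)→320, (A,nl_idx)→480, (B,merge)→560, (A,merge)→600, (B,hash)→760, (B,nl)→1220 …(+1); best=320 via (A,hash)
  {AC}: card=600; try (A,hash)→500, (C,nl_idx)→780, (C,merge)→1490, (A,nl_idx)→1500, (A,merge)→1620, (C,hash)→2440 …(+2); best=500 via (A,hash)
  {ABC}: card=3600; try (B,hash)→1820, (C,merge)→2630, (C,hash)→2840, (C,nl_idx)→4880, (B,merge)→7520, (C,nl)→18320 …(+1); best=1820 via (B,hash)

1820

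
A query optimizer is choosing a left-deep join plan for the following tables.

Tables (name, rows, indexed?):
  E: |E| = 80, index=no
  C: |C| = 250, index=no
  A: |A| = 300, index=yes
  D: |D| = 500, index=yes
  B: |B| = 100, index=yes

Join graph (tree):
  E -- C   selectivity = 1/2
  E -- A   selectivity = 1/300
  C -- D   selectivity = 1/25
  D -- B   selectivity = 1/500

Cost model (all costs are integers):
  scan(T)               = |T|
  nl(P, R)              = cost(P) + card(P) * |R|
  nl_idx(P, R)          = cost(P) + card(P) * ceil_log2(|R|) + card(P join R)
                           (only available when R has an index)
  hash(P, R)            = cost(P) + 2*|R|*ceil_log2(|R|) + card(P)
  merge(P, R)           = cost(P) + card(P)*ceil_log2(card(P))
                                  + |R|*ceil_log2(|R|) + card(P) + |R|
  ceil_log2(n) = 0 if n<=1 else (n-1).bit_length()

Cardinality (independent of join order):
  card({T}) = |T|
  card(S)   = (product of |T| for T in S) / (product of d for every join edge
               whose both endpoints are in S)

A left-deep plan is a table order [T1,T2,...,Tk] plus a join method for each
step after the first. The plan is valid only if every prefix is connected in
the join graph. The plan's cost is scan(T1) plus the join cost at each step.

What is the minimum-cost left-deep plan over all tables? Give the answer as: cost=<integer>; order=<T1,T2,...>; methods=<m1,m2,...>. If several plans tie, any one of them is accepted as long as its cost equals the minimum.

Selinger DP (subsets sized 1..n):
  {E}: scan cost=80, card=80
  {C}: scan cost=250, card=250
  {A}: scan cost=300, card=300
  {D}: scan cost=500, card=500
  {B}: scan cost=100, card=100
  {CE}: card=10000; try (E,hash)→1620, (C,merge)→2970, (E,merge)→3140, (C,hash)→4160, (C,nl)→20080, (E,nl)→20250; best=1620 via (E,hash)
  {AE}: card=80; try (A,nl_idx)→880, (E,hash)→1720, (A,merge)→3720, (E,merge)→3940, (A,hash)→5560, (A,nl)→24080 …(+1); best=880 via (A,nl_idx)
  {CD}: card=5000; try (C,hash)→5000, (D,merge)→7500, (D,nl_idx)→7500, (C,merge)→7750, (D,hash)→9500, (D,nl)→125250 …(+1); best=5000 via (C,hash)
  {BD}: card=100; try (D,nl_idx)→1100, (B,hash)→2400, (B,nl_idx)→4100, (D,merge)→5900, (B,merge)→6300, (D,hash)→9200 …(+2); best=1100 via (D,nl_idx)
  {ACE}: card=10000; try (C,merge)→3770, (C,hash)→4960, (A,hash)→17020, (C,nl)→20880, (A,nl_idx)→101620, (A,merge)→154620 …(+1); best=3770 via (C,merge)
  {CDE}: card=200000; try (E,hash)→11120, (D,hash)→20620, (E,merge)→75640, (D,merge)→156620, (D,nl_idx)→291620, (E,nl)→405000 …(+1); best=11120 via (E,hash)
  {BCD}: card=1000; try (C,merge)→4150, (C,hash)→5200, (B,hash)→11400, (C,nl)→26100, (B,nl_idx)→41000, (B,merge)→75800 …(+1); best=4150 via (C,merge)
  {ACDE}: card=200000; try (D,hash)→22770, (D,merge)→158770, (A,hash)→216520, (D,nl_idx)→293770, (A,nl_idx)→2011120, (A,merge)→3814120 …(+2); best=22770 via (D,hash)
  {BCDE}: card=40000; try (E,hash)→6270, (E,merge)→15790, (E,nl)→84150, (B,hash)→212520, (B,nl_idx)→1451120, (B,merge)→3811920 …(+1); best=6270 via (E,hash)
  {ABCDE}: card=40000; try (A,hash)→51670, (B,hash)→224170, (A,nl_idx)→406270, (A,merge)→689270, (B,nl_idx)→1462770, (B,merge)→3823570 …(+2); best=51670 via (A,hash)

cost=51670; order=B,D,C,E,A; methods=nl_idx,merge,hash,hash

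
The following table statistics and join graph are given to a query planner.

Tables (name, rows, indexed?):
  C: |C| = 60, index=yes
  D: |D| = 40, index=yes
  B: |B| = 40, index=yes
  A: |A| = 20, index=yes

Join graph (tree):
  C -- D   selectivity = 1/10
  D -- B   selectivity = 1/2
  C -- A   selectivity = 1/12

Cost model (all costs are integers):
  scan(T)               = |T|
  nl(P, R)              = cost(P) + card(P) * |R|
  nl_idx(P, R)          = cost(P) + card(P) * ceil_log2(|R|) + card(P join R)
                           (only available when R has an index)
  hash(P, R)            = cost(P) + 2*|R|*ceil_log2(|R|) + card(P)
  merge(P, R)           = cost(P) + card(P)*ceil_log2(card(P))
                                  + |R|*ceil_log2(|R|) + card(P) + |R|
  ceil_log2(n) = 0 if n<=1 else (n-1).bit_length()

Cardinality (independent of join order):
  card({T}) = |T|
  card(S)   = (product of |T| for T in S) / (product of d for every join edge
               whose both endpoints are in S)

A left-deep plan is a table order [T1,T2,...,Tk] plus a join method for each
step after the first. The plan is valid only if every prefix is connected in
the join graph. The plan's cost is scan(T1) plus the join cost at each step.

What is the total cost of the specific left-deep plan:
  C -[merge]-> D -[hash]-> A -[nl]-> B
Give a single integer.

step 1: scan C: cost=60, card=60
step 2: join D via merge
    card(P join D) = 60*40/(10) = 240
    cost = 60 + 60*6 + 40*6 + 60 + 40 = 760
step 3: join A via hash
    card(P join A) = 240*20/(12) = 400
    cost = 760 + 2*20*5 + 240 = 1200
step 4: join B via nl
    card(P join B) = 400*40/(2) = 8000
    cost = 1200 + 400*40 = 17200

17200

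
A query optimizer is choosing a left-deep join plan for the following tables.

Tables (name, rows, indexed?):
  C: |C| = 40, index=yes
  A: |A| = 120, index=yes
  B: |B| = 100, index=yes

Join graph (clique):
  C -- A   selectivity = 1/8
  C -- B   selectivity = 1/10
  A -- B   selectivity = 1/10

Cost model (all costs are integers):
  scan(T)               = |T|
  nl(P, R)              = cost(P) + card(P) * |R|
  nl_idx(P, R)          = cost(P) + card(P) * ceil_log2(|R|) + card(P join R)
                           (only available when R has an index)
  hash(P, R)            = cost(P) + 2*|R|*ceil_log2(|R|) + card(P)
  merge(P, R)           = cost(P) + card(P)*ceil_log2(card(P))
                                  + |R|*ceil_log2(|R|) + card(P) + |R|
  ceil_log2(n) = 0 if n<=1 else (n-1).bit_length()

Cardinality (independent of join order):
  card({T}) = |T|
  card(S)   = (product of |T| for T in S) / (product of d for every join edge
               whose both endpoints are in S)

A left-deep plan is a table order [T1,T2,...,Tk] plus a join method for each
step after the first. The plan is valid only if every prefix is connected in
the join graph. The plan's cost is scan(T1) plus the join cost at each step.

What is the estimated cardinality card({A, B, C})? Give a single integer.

600

Tables in S: A(120), B(100), C(40)
Edges inside S: C-A(d=8), C-B(d=10), A-B(d=10)
numerator = 120 * 100 * 40 = 480000
denominator = 8 * 10 * 10 = 800
card(S) = 480000 / 800 = 600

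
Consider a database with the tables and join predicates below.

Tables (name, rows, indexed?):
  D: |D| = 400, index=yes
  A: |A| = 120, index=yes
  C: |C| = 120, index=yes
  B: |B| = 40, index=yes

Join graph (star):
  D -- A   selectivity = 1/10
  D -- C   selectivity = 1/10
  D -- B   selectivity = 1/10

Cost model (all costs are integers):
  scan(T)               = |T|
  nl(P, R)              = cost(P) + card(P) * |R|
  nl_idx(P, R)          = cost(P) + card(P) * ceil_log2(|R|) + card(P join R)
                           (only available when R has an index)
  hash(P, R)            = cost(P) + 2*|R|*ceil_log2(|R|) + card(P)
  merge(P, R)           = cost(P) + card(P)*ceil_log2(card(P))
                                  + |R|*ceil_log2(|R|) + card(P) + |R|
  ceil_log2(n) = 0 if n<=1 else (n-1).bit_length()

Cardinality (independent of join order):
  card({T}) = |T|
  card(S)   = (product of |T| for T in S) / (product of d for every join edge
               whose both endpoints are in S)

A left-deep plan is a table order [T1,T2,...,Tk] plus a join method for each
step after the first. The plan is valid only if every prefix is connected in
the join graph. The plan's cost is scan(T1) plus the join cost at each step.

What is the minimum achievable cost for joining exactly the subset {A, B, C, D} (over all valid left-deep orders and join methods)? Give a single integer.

Selinger DP over subsets of {A,B,C,D}:
  {D}: scan cost=400, card=400
  {A}: scan cost=120, card=120
  {C}: scan cost=120, card=120
  {B}: scan cost=40, card=40
  {AD}: card=4800; try (A,hash)→2480, (D,merge)→5080, (A,merge)→5360, (D,nl_idx)→6000, (D,hash)→7440, (A,nl_idx)→8000 …(+2); best=2480 via (A,hash)
  {CD}: card=4800; try (C,hash)→2480, (D,merge)→5080, (C,merge)→5360, (D,nl_idx)→6000, (D,hash)→7440, (C,nl_idx)→8000 …(+2); best=2480 via (C,hash)
  {BD}: card=1600; try (B,hash)→1280, (D,nl_idx)→2000, (D,merge)→4320, (B,nl_idx)→4400, (B,merge)→4680, (D,hash)→7280 …(+2); best=1280 via (B,hash)
  {ACD}: card=57600; try (C,hash)→8960, (A,hash)→8960, (C,merge)→70640, (A,merge)→70640, (C,nl_idx)→93680, (A,nl_idx)→93680 …(+2); best=8960 via (C,hash)
  {ABD}: card=19200; try (A,hash)→4560, (B,hash)→7760, (A,merge)→21440, (A,nl_idx)→31680, (B,nl_idx)→50480, (B,merge)→69960 …(+2); best=4560 via (A,hash)
  {BCD}: card=19200; try (C,hash)→4560, (B,hash)→7760, (C,merge)→21440, (C,nl_idx)→31680, (B,nl_idx)→50480, (B,merge)→69960 …(+2); best=4560 via (C,hash)
  {ABCD}: card=230400; try (C,hash)→25440, (A,hash)→25440, (B,hash)→67040, (C,merge)→312720, (A,merge)→312720, (C,nl_idx)→369360 …(+6); best=25440 via (C,hash)

25440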